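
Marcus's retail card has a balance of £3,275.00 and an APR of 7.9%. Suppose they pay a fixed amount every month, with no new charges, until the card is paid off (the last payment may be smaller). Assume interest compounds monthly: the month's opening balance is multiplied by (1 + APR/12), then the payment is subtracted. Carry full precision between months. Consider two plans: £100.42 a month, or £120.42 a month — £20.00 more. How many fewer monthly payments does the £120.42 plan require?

Monthly rate r = 7.9%/12 = 0.658333% = 0.00658333.
At £100.42/mo: n = ⌈−ln(1 − rB₀/P)/ln(1+r)⌉ = 37 payments (last £83.75); total interest = total paid − £3,275.00 = £423.87.
At £120.42/mo: 31 payments (last £7.96); total interest £345.56.
Payments saved = 37 − 31 = 6.

6 fewer payments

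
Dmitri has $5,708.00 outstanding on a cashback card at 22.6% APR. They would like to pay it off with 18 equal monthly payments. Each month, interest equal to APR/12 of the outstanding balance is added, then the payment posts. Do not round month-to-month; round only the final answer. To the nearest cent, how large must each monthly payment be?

Monthly rate r = 22.6%/12 = 1.88333% = 0.0188333.
Level-payment amortization: P = B₀·r / (1 − (1+r)^(−n)) = 5708.00·0.0188333 / (1 − 1.01883^(−18)).
Denominator 1 − (1+r)^(−18) = 0.285267743.
P = 107.501 / 0.285267743 ≈ 376.84.

$376.84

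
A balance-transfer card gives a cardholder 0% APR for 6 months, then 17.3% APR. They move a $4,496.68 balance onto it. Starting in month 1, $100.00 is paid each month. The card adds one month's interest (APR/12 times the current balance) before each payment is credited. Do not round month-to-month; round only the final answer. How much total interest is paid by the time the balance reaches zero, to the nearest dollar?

Promo months 1–6 at r₀ = 0%/12 = 0; months 7+ at r₁ = 17.3%/12 = 0.0144167.
After month 6 (no interest yet): B = $4,496.68 − 6·$100.00 = $3,896.68.
Then at r₁ with $100.00/mo: n₂ = −ln(1 − r₁·B/P)/ln(1+r₁) ≈ 57.64 → 58 more payments.
Total paid = 63·$100.00 + $63.96 = $6,363.96; interest = $6,363.96 − $4,496.68 = $1,867.28.

$1,867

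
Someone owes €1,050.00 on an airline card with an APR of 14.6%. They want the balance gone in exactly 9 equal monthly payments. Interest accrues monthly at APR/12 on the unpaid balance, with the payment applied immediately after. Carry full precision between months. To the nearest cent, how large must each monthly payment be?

€123.88

Monthly rate r = 14.6%/12 = 1.21667% = 0.0121667.
Level-payment amortization: P = B₀·r / (1 − (1+r)^(−n)) = 1050.00·0.0121667 / (1 − 1.01217^(−9)).
Denominator 1 − (1+r)^(−9) = 0.103125403.
P = 12.775 / 0.103125403 ≈ 123.88.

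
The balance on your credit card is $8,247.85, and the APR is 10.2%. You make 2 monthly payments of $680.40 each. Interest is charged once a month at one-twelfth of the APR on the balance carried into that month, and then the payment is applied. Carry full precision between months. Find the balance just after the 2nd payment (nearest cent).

$7,022.08

Monthly rate r = 10.2%/12 = 0.85% = 0.0085.
Each month: B ← B·(1+r) − $680.40.
Month 1: interest $70.11; balance after payment $7,637.56.
Month 2: interest $64.92; balance after payment $7,022.08.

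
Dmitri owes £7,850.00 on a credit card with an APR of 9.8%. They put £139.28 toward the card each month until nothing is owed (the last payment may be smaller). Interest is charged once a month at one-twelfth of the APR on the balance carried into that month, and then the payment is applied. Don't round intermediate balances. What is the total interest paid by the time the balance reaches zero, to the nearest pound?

£2,711

Monthly rate r = 9.8%/12 = 0.816667% = 0.00816667.
Payoff takes n = ⌈−ln(1 − rB₀/P)/ln(1+r)⌉ = ⌈75.824⌉ = 76 payments; the last is £114.80.
Total paid = 75·£139.28 + £114.80 = £10,560.80.
Total interest = total paid − principal = £10,560.80 − £7,850.00 = £2,710.80.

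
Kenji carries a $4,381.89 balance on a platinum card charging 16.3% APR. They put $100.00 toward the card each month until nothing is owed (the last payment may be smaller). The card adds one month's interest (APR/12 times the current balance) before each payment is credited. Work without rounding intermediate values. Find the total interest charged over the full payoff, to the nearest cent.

Monthly rate r = 16.3%/12 = 1.35833% = 0.0135833.
Payoff takes n = ⌈−ln(1 − rB₀/P)/ln(1+r)⌉ = ⌈67.031⌉ = 68 payments; the last is $3.14.
Total paid = 67·$100.00 + $3.14 = $6,703.14.
Total interest = total paid − principal = $6,703.14 − $4,381.89 = $2,321.25.

$2,321.25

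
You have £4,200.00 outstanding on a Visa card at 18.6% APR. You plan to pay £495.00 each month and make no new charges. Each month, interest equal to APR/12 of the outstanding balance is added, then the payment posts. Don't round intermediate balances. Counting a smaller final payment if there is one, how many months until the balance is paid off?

Monthly rate r = 18.6%/12 = 1.55% = 0.0155.
Recurrence: B ← B·(1+r) − £495.00.
Month 1: interest £65.10; balance after payment £3,770.10.
Month 2: interest £58.44; balance after payment £3,333.54.
Closed form: n = −ln(1 − rB₀/P)/ln(1+r) = −ln(0.86848)/ln(1.0155) ≈ 9.167, so the balance reaches zero during payment 10.

10 payments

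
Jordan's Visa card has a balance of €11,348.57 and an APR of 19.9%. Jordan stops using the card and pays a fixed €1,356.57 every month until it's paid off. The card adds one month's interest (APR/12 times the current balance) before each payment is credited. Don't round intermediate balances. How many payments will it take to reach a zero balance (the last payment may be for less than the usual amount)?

10 payments

Monthly rate r = 19.9%/12 = 1.65833% = 0.0165833.
Recurrence: B ← B·(1+r) − €1,356.57.
Month 1: interest €188.20; balance after payment €10,180.20.
Month 2: interest €168.82; balance after payment €8,992.45.
Closed form: n = −ln(1 − rB₀/P)/ln(1+r) = −ln(0.86127)/ln(1.01658) ≈ 9.080, so the balance reaches zero during payment 10.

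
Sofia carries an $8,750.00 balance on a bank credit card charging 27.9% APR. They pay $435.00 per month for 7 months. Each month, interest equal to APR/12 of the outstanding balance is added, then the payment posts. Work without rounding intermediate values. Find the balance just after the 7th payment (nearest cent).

$7,011.52

Monthly rate r = 27.9%/12 = 2.325% = 0.02325.
Each month: B ← B·(1+r) − $435.00.
Month 1: interest $203.44; balance after payment $8,518.44.
Month 2: interest $198.05; balance after payment $8,281.49.
Month 3: interest $192.54; balance after payment $8,039.04.
Month 4: interest $186.91; balance after payment $7,790.94.
Month 5: interest $181.14; balance after payment $7,537.08.
Month 6: interest $175.24; balance after payment $7,277.32.
Month 7: interest $169.20; balance after payment $7,011.52.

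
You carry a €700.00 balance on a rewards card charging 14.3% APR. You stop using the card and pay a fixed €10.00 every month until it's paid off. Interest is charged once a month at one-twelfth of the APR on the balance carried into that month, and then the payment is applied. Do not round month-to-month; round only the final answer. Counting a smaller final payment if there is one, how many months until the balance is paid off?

Monthly rate r = 14.3%/12 = 1.19167% = 0.0119167.
Recurrence: B ← B·(1+r) − €10.00.
Month 1: interest €8.34; balance after payment €698.34.
Month 2: interest €8.32; balance after payment €696.66.
Closed form: n = −ln(1 − rB₀/P)/ln(1+r) = −ln(0.16583)/ln(1.01192) ≈ 151.675, so the balance reaches zero during payment 152.

152 months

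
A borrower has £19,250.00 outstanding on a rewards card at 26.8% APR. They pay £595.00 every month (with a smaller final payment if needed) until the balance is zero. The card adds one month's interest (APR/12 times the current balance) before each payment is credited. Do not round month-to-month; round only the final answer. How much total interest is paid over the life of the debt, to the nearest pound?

£15,288

Monthly rate r = 26.8%/12 = 2.23333% = 0.0223333.
Payoff takes n = ⌈−ln(1 − rB₀/P)/ln(1+r)⌉ = ⌈58.047⌉ = 59 payments; the last is £28.05.
Total paid = 58·£595.00 + £28.05 = £34,538.05.
Total interest = total paid − principal = £34,538.05 − £19,250.00 = £15,288.05.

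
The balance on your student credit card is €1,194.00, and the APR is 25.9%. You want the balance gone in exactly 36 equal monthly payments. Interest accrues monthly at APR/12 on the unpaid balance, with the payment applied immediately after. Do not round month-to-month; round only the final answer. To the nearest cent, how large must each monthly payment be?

€48.04

Monthly rate r = 25.9%/12 = 2.15833% = 0.0215833.
Level-payment amortization: P = B₀·r / (1 − (1+r)^(−n)) = 1194.00·0.0215833 / (1 − 1.02158^(−36)).
Denominator 1 − (1+r)^(−36) = 0.536400204.
P = 25.7705 / 0.536400204 ≈ 48.04.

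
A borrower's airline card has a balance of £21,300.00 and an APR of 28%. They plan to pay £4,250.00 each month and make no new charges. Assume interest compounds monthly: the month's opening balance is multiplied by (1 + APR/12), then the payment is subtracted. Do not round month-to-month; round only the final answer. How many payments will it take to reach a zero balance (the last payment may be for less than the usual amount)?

Monthly rate r = 28%/12 = 2.33333% = 0.0233333.
Recurrence: B ← B·(1+r) − £4,250.00.
Month 1: interest £497.00; balance after payment £17,547.00.
Month 2: interest £409.43; balance after payment £13,706.43.
Month 3: interest £319.82; balance after payment £9,776.25.
Month 4: interest £228.11; balance after payment £5,754.36.
Month 5: interest £134.27; balance after payment £1,638.63.
Month 6: interest £38.23; balance after payment £0.00.

6 months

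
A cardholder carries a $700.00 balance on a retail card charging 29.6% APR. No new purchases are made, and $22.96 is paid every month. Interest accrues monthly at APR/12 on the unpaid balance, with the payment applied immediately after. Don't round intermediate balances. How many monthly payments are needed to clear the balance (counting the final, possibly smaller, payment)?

58 months

Monthly rate r = 29.6%/12 = 2.46667% = 0.0246667.
Recurrence: B ← B·(1+r) − $22.96.
Month 1: interest $17.27; balance after payment $694.31.
Month 2: interest $17.13; balance after payment $688.47.
Closed form: n = −ln(1 − rB₀/P)/ln(1+r) = −ln(0.24797)/ln(1.02467) ≈ 57.226, so the balance reaches zero during payment 58.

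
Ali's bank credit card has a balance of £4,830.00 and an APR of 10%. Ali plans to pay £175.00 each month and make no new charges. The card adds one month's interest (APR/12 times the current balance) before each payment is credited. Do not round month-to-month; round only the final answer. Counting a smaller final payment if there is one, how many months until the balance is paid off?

32 months

Monthly rate r = 10%/12 = 0.833333% = 0.00833333.
Recurrence: B ← B·(1+r) − £175.00.
Month 1: interest £40.25; balance after payment £4,695.25.
Month 2: interest £39.13; balance after payment £4,559.38.
Closed form: n = −ln(1 − rB₀/P)/ln(1+r) = −ln(0.77)/ln(1.00833) ≈ 31.494, so the balance reaches zero during payment 32.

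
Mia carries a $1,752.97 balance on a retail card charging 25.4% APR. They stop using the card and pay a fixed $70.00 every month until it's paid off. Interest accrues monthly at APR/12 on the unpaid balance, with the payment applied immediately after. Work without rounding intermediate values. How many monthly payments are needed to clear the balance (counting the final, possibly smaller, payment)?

Monthly rate r = 25.4%/12 = 2.11667% = 0.0211667.
Recurrence: B ← B·(1+r) − $70.00.
Month 1: interest $37.10; balance after payment $1,720.07.
Month 2: interest $36.41; balance after payment $1,686.48.
Closed form: n = −ln(1 − rB₀/P)/ln(1+r) = −ln(0.46994)/ln(1.02117) ≈ 36.053, so the balance reaches zero during payment 37.

37 payments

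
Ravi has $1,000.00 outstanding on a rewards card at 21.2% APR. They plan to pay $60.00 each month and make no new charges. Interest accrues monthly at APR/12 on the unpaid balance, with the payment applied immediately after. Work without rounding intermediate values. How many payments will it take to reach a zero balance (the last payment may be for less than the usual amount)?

20 payments

Monthly rate r = 21.2%/12 = 1.76667% = 0.0176667.
Recurrence: B ← B·(1+r) − $60.00.
Month 1: interest $17.67; balance after payment $957.67.
Month 2: interest $16.92; balance after payment $914.59.
Closed form: n = −ln(1 − rB₀/P)/ln(1+r) = −ln(0.70556)/ln(1.01767) ≈ 19.916, so the balance reaches zero during payment 20.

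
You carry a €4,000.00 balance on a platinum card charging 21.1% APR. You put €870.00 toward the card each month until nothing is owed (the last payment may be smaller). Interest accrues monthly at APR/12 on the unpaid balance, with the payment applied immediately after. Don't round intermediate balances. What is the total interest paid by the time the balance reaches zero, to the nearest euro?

Monthly rate r = 21.1%/12 = 1.75833% = 0.0175833.
Payoff takes n = ⌈−ln(1 − rB₀/P)/ln(1+r)⌉ = ⌈4.836⌉ = 5 payments; the last is €728.56.
Total paid = 4·€870.00 + €728.56 = €4,208.56.
Total interest = total paid − principal = €4,208.56 − €4,000.00 = €208.56.

€209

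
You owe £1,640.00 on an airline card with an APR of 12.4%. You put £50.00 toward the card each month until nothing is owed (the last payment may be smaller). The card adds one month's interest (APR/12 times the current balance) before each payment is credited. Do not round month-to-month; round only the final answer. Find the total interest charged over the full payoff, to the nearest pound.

£373

Monthly rate r = 12.4%/12 = 1.03333% = 0.0103333.
Payoff takes n = ⌈−ln(1 − rB₀/P)/ln(1+r)⌉ = ⌈40.261⌉ = 41 payments; the last is £13.12.
Total paid = 40·£50.00 + £13.12 = £2,013.12.
Total interest = total paid − principal = £2,013.12 − £1,640.00 = £373.12.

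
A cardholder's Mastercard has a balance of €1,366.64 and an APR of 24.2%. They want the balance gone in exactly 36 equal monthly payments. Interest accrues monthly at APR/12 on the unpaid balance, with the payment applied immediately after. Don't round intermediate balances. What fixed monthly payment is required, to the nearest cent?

Monthly rate r = 24.2%/12 = 2.01667% = 0.0201667.
Level-payment amortization: P = B₀·r / (1 − (1+r)^(−n)) = 1366.64·0.0201667 / (1 − 1.02017^(−36)).
Denominator 1 − (1+r)^(−36) = 0.512651816.
P = 27.5606 / 0.512651816 ≈ 53.76.

€53.76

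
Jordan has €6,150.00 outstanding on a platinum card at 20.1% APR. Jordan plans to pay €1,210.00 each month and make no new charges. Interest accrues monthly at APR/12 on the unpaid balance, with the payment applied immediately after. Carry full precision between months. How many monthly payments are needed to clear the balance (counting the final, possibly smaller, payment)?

Monthly rate r = 20.1%/12 = 1.675% = 0.01675.
Recurrence: B ← B·(1+r) − €1,210.00.
Month 1: interest €103.01; balance after payment €5,043.01.
Month 2: interest €84.47; balance after payment €3,917.48.
Month 3: interest €65.62; balance after payment €2,773.10.
Month 4: interest €46.45; balance after payment €1,609.55.
Month 5: interest €26.96; balance after payment €426.51.
Month 6: interest €7.14; balance after payment €0.00.

6 months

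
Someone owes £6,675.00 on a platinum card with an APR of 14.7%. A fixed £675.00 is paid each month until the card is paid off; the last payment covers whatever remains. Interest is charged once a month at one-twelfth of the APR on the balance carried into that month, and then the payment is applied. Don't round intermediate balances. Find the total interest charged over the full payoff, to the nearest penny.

Monthly rate r = 14.7%/12 = 1.225% = 0.01225.
Payoff takes n = ⌈−ln(1 − rB₀/P)/ln(1+r)⌉ = ⌈10.606⌉ = 11 payments; the last is £409.71.
Total paid = 10·£675.00 + £409.71 = £7,159.71.
Total interest = total paid − principal = £7,159.71 − £6,675.00 = £484.71.

£484.71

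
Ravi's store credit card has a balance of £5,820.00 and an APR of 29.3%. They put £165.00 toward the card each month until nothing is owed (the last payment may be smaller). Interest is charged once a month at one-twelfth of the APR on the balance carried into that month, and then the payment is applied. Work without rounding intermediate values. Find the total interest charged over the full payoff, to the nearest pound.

£7,689

Monthly rate r = 29.3%/12 = 2.44167% = 0.0244167.
Payoff takes n = ⌈−ln(1 − rB₀/P)/ln(1+r)⌉ = ⌈81.872⌉ = 82 payments; the last is £144.10.
Total paid = 81·£165.00 + £144.10 = £13,509.10.
Total interest = total paid − principal = £13,509.10 − £5,820.00 = £7,689.10.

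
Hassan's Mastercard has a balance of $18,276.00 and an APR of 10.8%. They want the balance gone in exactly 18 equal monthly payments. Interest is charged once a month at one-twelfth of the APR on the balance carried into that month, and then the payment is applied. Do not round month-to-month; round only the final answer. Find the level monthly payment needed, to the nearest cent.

$1,104.35

Monthly rate r = 10.8%/12 = 0.9% = 0.009.
Level-payment amortization: P = B₀·r / (1 − (1+r)^(−n)) = 18276.00·0.009 / (1 − 1.009^(−18)).
Denominator 1 − (1+r)^(−18) = 0.148942295.
P = 164.484 / 0.148942295 ≈ 1104.35.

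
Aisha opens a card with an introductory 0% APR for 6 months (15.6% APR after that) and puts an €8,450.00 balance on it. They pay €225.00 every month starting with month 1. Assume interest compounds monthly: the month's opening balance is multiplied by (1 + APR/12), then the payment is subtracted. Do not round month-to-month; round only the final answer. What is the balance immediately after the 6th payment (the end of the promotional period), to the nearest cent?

€7,100.00

Promo months 1–6 at r₀ = 0%/12 = 0; months 7+ at r₁ = 15.6%/12 = 0.013.
After month 6 (no interest yet): B = €8,450.00 − 6·€225.00 = €7,100.00.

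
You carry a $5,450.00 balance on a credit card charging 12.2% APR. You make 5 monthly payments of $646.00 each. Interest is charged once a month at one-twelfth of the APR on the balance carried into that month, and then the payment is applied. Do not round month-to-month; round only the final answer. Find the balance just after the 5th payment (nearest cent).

$2,436.38

Monthly rate r = 12.2%/12 = 1.01667% = 0.0101667.
Each month: B ← B·(1+r) − $646.00.
Month 1: interest $55.41; balance after payment $4,859.41.
Month 2: interest $49.40; balance after payment $4,262.81.
Month 3: interest $43.34; balance after payment $3,660.15.
Month 4: interest $37.21; balance after payment $3,051.36.
Month 5: interest $31.02; balance after payment $2,436.38.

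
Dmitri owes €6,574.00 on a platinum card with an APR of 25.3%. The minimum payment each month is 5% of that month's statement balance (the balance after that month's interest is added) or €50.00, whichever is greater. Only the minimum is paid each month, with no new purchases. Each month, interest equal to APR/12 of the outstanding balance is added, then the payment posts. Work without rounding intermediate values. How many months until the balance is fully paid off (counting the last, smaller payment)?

Monthly rate r = 25.3%/12 = 2.10833% = 0.0210833.
While 5% of the post-interest balance exceeds €50.00, each month B ← (B·(1+r))·(1 − 0.05), i.e. B shrinks by the factor (1+r)·0.95 = 0.97003.
This holds for months 1–63. Entering month 64 the balance is €966.66; 5% of the post-interest balance is now below €50.00, so the flat €50.00 minimum applies from here.
From month 64 a fixed €50.00 at rate r clears €966.66 in 26 more payments. Total: 63 + 26 = 89 months.

89 months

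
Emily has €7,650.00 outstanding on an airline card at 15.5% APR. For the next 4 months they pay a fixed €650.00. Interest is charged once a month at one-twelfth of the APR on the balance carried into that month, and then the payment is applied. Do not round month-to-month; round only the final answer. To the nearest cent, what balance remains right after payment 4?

€5,402.16

Monthly rate r = 15.5%/12 = 1.29167% = 0.0129167.
Each month: B ← B·(1+r) − €650.00.
Month 1: interest €98.81; balance after payment €7,098.81.
Month 2: interest €91.69; balance after payment €6,540.51.
Month 3: interest €84.48; balance after payment €5,974.99.
Month 4: interest €77.18; balance after payment €5,402.16.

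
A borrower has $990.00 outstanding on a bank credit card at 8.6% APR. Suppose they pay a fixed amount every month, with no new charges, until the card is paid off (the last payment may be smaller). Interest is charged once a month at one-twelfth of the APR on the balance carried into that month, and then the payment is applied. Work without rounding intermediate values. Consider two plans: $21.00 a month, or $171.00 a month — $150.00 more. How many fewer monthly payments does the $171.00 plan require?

Monthly rate r = 8.6%/12 = 0.716667% = 0.00716667.
At $21.00/mo: n = ⌈−ln(1 − rB₀/P)/ln(1+r)⌉ = 58 payments (last $15.40); total interest = total paid − $990.00 = $222.40.
At $171.00/mo: 6 payments (last $159.78); total interest $24.78.
Payments saved = 58 − 6 = 52.

52 fewer payments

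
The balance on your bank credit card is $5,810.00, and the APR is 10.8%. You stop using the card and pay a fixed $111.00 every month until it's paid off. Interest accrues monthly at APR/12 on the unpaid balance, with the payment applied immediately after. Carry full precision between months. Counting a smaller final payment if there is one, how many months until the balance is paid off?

Monthly rate r = 10.8%/12 = 0.9% = 0.009.
Recurrence: B ← B·(1+r) − $111.00.
Month 1: interest $52.29; balance after payment $5,751.29.
Month 2: interest $51.76; balance after payment $5,692.05.
Closed form: n = −ln(1 − rB₀/P)/ln(1+r) = −ln(0.52892)/ln(1.009) ≈ 71.087, so the balance reaches zero during payment 72.

72 payments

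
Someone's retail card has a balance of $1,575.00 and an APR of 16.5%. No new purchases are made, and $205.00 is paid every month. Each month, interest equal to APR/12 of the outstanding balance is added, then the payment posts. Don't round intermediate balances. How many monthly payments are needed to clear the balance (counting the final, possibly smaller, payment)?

9 payments

Monthly rate r = 16.5%/12 = 1.375% = 0.01375.
Recurrence: B ← B·(1+r) − $205.00.
Month 1: interest $21.66; balance after payment $1,391.66.
Month 2: interest $19.14; balance after payment $1,205.79.
Closed form: n = −ln(1 − rB₀/P)/ln(1+r) = −ln(0.89436)/ln(1.01375) ≈ 8.175, so the balance reaches zero during payment 9.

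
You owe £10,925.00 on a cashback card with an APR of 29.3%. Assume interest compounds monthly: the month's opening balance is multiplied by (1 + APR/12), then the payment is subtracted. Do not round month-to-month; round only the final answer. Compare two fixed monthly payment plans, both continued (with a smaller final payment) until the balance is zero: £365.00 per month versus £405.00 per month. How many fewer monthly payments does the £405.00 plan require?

10 fewer payments

Monthly rate r = 29.3%/12 = 2.44167% = 0.0244167.
At £365.00/mo: n = ⌈−ln(1 − rB₀/P)/ln(1+r)⌉ = 55 payments (last £148.47); total interest = total paid − £10,925.00 = £8,933.47.
At £405.00/mo: 45 payments (last £226.36); total interest £7,121.36.
Payments saved = 55 − 45 = 10.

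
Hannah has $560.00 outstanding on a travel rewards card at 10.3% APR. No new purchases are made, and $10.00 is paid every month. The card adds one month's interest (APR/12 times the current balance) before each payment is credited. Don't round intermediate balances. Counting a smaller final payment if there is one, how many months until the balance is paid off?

77 months

Monthly rate r = 10.3%/12 = 0.858333% = 0.00858333.
Recurrence: B ← B·(1+r) − $10.00.
Month 1: interest $4.81; balance after payment $554.81.
Month 2: interest $4.76; balance after payment $549.57.
Closed form: n = −ln(1 − rB₀/P)/ln(1+r) = −ln(0.51933)/ln(1.00858) ≈ 76.662, so the balance reaches zero during payment 77.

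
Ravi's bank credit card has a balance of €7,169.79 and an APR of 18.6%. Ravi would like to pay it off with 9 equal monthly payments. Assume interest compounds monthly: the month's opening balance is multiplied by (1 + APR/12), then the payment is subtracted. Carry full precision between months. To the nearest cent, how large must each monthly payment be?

€859.65

Monthly rate r = 18.6%/12 = 1.55% = 0.0155.
Level-payment amortization: P = B₀·r / (1 − (1+r)^(−n)) = 7169.79·0.0155 / (1 − 1.0155^(−9)).
Denominator 1 − (1+r)^(−9) = 0.129275729.
P = 111.132 / 0.129275729 ≈ 859.65.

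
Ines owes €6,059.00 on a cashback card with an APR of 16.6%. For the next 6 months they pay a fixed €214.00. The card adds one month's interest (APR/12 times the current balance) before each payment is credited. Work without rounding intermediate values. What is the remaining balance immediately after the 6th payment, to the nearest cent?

Monthly rate r = 16.6%/12 = 1.38333% = 0.0138333.
Each month: B ← B·(1+r) − €214.00.
Month 1: interest €83.82; balance after payment €5,928.82.
Month 2: interest €82.02; balance after payment €5,796.83.
Month 3: interest €80.19; balance after payment €5,663.02.
Month 4: interest €78.34; balance after payment €5,527.36.
Month 5: interest €76.46; balance after payment €5,389.82.
Month 6: interest €74.56; balance after payment €5,250.38.

€5,250.38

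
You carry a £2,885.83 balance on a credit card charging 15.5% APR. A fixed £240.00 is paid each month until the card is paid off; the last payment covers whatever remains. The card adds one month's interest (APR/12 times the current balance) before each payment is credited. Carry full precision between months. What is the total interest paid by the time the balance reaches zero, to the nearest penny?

£270.81

Monthly rate r = 15.5%/12 = 1.29167% = 0.0129167.
Payoff takes n = ⌈−ln(1 − rB₀/P)/ln(1+r)⌉ = ⌈13.152⌉ = 14 payments; the last is £36.64.
Total paid = 13·£240.00 + £36.64 = £3,156.64.
Total interest = total paid − principal = £3,156.64 − £2,885.83 = £270.81.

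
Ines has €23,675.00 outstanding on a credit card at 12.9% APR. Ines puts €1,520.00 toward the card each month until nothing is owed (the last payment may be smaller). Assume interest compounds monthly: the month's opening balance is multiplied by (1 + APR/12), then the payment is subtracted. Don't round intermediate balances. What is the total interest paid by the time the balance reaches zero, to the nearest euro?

€2,375

Monthly rate r = 12.9%/12 = 1.075% = 0.01075.
Payoff takes n = ⌈−ln(1 − rB₀/P)/ln(1+r)⌉ = ⌈17.138⌉ = 18 payments; the last is €210.40.
Total paid = 17·€1,520.00 + €210.40 = €26,050.40.
Total interest = total paid − principal = €26,050.40 − €23,675.00 = €2,375.40.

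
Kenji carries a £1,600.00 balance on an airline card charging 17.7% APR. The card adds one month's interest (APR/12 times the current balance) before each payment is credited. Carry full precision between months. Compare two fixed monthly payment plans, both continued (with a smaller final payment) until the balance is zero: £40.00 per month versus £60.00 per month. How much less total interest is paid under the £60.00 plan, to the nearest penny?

£387.72

Monthly rate r = 17.7%/12 = 1.475% = 0.01475.
At £40.00/mo: n = ⌈−ln(1 − rB₀/P)/ln(1+r)⌉ = 61 payments (last £35.71); total interest = total paid − £1,600.00 = £835.71.
At £60.00/mo: 35 payments (last £7.99); total interest £447.99.
Interest saved = £835.71 − £447.99 = £387.72.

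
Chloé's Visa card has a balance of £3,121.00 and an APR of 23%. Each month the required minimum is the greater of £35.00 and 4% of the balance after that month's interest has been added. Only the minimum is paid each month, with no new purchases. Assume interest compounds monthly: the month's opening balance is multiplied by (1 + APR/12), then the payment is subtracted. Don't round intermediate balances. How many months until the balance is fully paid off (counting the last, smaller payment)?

93 months

Monthly rate r = 23%/12 = 1.91667% = 0.0191667.
While 4% of the post-interest balance exceeds £35.00, each month B ← (B·(1+r))·(1 − 0.04), i.e. B shrinks by the factor (1+r)·0.96 = 0.9784.
This holds for months 1–60. Entering month 61 the balance is £841.94; 4% of the post-interest balance is now below £35.00, so the flat £35.00 minimum applies from here.
From month 61 a fixed £35.00 at rate r clears £841.94 in 33 more payments. Total: 60 + 33 = 93 months.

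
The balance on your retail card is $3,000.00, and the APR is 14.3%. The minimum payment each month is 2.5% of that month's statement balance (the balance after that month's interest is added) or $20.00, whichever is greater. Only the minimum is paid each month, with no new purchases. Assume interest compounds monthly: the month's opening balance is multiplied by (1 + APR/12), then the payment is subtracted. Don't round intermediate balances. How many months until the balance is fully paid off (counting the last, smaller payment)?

Monthly rate r = 14.3%/12 = 1.19167% = 0.0119167.
While 2.5% of the post-interest balance exceeds $20.00, each month B ← (B·(1+r))·(1 − 0.025), i.e. B shrinks by the factor (1+r)·0.975 = 0.98662.
This holds for months 1–99. Entering month 100 the balance is $790.51; 2.5% of the post-interest balance is now below $20.00, so the flat $20.00 minimum applies from here.
From month 100 a fixed $20.00 at rate r clears $790.51 in 54 more payments. Total: 99 + 54 = 153 months.

153 months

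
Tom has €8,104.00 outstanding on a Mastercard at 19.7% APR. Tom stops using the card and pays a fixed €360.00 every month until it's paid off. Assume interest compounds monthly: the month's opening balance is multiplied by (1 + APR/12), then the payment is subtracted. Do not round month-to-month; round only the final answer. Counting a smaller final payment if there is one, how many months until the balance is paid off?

29 months

Monthly rate r = 19.7%/12 = 1.64167% = 0.0164167.
Recurrence: B ← B·(1+r) − €360.00.
Month 1: interest €133.04; balance after payment €7,877.04.
Month 2: interest €129.31; balance after payment €7,646.36.
Closed form: n = −ln(1 − rB₀/P)/ln(1+r) = −ln(0.63044)/ln(1.01642) ≈ 28.332, so the balance reaches zero during payment 29.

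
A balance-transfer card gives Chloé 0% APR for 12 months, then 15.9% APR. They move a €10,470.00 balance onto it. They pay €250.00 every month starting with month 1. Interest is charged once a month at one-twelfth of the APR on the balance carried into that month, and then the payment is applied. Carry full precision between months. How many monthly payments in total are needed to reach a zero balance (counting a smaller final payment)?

Promo months 1–12 at r₀ = 0%/12 = 0; months 13+ at r₁ = 15.9%/12 = 0.01325.
After month 12 (no interest yet): B = €10,470.00 − 12·€250.00 = €7,470.00.
Then at r₁ with €250.00/mo: n₂ = −ln(1 − r₁·B/P)/ln(1+r₁) ≈ 38.29 → 39 more payments.

51 months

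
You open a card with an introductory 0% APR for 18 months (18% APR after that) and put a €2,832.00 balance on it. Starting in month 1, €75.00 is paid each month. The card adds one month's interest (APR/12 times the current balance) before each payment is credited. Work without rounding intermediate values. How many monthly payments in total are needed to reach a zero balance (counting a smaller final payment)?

42 payments

Promo months 1–18 at r₀ = 0%/12 = 0; months 19+ at r₁ = 18%/12 = 0.015.
After month 18 (no interest yet): B = €2,832.00 − 18·€75.00 = €1,482.00.
Then at r₁ with €75.00/mo: n₂ = −ln(1 − r₁·B/P)/ln(1+r₁) ≈ 23.61 → 24 more payments.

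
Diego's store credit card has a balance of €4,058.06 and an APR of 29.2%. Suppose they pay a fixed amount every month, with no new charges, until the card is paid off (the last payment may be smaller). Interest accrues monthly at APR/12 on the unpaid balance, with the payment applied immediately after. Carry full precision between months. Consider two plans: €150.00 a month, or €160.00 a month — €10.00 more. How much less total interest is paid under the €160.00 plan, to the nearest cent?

€310.29

Monthly rate r = 29.2%/12 = 2.43333% = 0.0243333.
At €150.00/mo: n = ⌈−ln(1 − rB₀/P)/ln(1+r)⌉ = 45 payments (last €100.20); total interest = total paid − €4,058.06 = €2,642.14.
At €160.00/mo: 40 payments (last €149.91); total interest €2,331.85.
Interest saved = €2,642.14 − €2,331.85 = €310.29.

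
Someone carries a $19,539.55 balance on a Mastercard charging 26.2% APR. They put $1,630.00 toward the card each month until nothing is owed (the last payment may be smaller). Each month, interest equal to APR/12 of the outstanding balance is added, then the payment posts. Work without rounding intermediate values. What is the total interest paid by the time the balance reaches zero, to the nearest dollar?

Monthly rate r = 26.2%/12 = 2.18333% = 0.0218333.
Payoff takes n = ⌈−ln(1 − rB₀/P)/ln(1+r)⌉ = ⌈14.049⌉ = 15 payments; the last is $81.03.
Total paid = 14·$1,630.00 + $81.03 = $22,901.03.
Total interest = total paid − principal = $22,901.03 − $19,539.55 = $3,361.48.

$3,361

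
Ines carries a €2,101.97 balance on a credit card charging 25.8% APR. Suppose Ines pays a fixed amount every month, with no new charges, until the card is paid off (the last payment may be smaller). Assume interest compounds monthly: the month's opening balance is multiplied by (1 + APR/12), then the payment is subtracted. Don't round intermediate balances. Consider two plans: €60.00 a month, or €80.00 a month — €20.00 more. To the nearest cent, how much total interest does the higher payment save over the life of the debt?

€816.90

Monthly rate r = 25.8%/12 = 2.15% = 0.0215.
At €60.00/mo: n = ⌈−ln(1 − rB₀/P)/ln(1+r)⌉ = 66 payments (last €46.68); total interest = total paid − €2,101.97 = €1,844.71.
At €80.00/mo: 40 payments (last €9.78); total interest €1,027.81.
Interest saved = €1,844.71 − €1,027.81 = €816.90.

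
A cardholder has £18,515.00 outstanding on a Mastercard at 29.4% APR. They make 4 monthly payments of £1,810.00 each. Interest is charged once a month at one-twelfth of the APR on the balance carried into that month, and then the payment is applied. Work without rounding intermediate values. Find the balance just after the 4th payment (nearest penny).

£12,886.81

Monthly rate r = 29.4%/12 = 2.45% = 0.0245.
Each month: B ← B·(1+r) − £1,810.00.
Month 1: interest £453.62; balance after payment £17,158.62.
Month 2: interest £420.39; balance after payment £15,769.00.
Month 3: interest £386.34; balance after payment £14,345.34.
Month 4: interest £351.46; balance after payment £12,886.81.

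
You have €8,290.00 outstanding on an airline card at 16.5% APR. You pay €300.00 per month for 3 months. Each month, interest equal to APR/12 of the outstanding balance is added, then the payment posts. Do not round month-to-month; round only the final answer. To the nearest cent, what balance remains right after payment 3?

Monthly rate r = 16.5%/12 = 1.375% = 0.01375.
Each month: B ← B·(1+r) − €300.00.
Month 1: interest €113.99; balance after payment €8,103.99.
Month 2: interest €111.43; balance after payment €7,915.42.
Month 3: interest €108.84; balance after payment €7,724.25.

€7,724.25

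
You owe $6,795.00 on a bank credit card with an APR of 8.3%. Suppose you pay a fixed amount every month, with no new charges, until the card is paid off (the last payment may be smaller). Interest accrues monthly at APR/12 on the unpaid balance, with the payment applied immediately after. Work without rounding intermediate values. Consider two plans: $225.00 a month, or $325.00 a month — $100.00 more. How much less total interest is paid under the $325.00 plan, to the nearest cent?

$283.36

Monthly rate r = 8.3%/12 = 0.691667% = 0.00691667.
At $225.00/mo: n = ⌈−ln(1 − rB₀/P)/ln(1+r)⌉ = 34 payments (last $223.46); total interest = total paid − $6,795.00 = $853.46.
At $325.00/mo: 23 payments (last $215.10); total interest $570.10.
Interest saved = $853.46 − $570.10 = $283.36.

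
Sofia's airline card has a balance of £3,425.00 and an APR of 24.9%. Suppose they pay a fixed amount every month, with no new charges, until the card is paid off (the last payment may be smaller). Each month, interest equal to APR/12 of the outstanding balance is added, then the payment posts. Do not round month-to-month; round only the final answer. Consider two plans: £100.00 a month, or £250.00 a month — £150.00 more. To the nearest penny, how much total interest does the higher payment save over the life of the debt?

£1,967.32

Monthly rate r = 24.9%/12 = 2.075% = 0.02075.
At £100.00/mo: n = ⌈−ln(1 − rB₀/P)/ln(1+r)⌉ = 61 payments (last £39.14); total interest = total paid − £3,425.00 = £2,614.14.
At £250.00/mo: 17 payments (last £71.82); total interest £646.82.
Interest saved = £2,614.14 − £646.82 = £1,967.32.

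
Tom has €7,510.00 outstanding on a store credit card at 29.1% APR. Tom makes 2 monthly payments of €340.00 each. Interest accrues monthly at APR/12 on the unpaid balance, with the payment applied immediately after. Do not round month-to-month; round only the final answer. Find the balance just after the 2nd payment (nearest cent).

Monthly rate r = 29.1%/12 = 2.425% = 0.02425.
Each month: B ← B·(1+r) − €340.00.
Month 1: interest €182.12; balance after payment €7,352.12.
Month 2: interest €178.29; balance after payment €7,190.41.

€7,190.41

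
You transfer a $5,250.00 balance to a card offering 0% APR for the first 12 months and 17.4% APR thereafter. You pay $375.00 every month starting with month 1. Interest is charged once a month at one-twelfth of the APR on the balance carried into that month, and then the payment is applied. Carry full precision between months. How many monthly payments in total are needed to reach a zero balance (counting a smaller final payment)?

15 payments

Promo months 1–12 at r₀ = 0%/12 = 0; months 13+ at r₁ = 17.4%/12 = 0.0145.
After month 12 (no interest yet): B = $5,250.00 − 12·$375.00 = $750.00.
Then at r₁ with $375.00/mo: n₂ = −ln(1 − r₁·B/P)/ln(1+r₁) ≈ 2.04 → 3 more payments.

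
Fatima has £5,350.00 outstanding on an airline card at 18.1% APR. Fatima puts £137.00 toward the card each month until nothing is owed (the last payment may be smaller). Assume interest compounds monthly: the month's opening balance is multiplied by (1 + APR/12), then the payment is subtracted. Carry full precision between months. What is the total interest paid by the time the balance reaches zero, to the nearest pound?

Monthly rate r = 18.1%/12 = 1.50833% = 0.0150833.
Payoff takes n = ⌈−ln(1 − rB₀/P)/ln(1+r)⌉ = ⌈59.397⌉ = 60 payments; the last is £54.61.
Total paid = 59·£137.00 + £54.61 = £8,137.61.
Total interest = total paid − principal = £8,137.61 − £5,350.00 = £2,787.61.

£2,788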